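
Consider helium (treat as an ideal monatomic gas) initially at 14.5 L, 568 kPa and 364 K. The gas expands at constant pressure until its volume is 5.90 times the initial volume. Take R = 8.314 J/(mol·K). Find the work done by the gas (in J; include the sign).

40400 J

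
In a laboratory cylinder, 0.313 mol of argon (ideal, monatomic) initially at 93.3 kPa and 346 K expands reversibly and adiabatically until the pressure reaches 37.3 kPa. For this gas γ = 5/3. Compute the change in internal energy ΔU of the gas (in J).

-415 J

V₁ = nRT₁/P₁ = 0.313×8.314×346/93.3 = 9.65 L.
Adiabatic: T₂/T₁ = (P₂/P₁)^((γ−1)/γ) ⇒ T₂ = 346×(0.400)^0.400 = 240 K; V₂ = 16.7 L.
For an ideal gas ΔU = nCvΔT with Cv = (3/2)R = 12.5 J/(mol·K).
ΔU = 0.313×12.5×(240−346) = -415 J.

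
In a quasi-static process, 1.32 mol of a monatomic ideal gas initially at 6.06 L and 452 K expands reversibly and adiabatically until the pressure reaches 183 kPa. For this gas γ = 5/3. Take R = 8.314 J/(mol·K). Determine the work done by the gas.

3350 J

P₁ = nRT₁/V₁ = 1.32×8.314×452/6.06 = 819 kPa.
Adiabatic: T₂/T₁ = (P₂/P₁)^((γ−1)/γ) ⇒ T₂ = 452×(0.224)^0.400 = 248 K; V₂ = 14.9 L.
ΔU = nCvΔT = 1.32×12.5×(248−452) = -3350 J.
Q = 0 for an adiabatic process, so W = −ΔU = 3350 J.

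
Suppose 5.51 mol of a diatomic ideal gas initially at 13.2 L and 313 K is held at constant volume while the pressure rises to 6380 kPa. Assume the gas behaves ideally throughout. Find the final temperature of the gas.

1840 K

P₁ = nRT₁/V₁ = 5.51×8.314×313/13.2 = 1090 kPa.
Isochoric: V stays 13.2 L; P/T = const ⇒ T₂ = 1840 K, P₂ = 6380 kPa.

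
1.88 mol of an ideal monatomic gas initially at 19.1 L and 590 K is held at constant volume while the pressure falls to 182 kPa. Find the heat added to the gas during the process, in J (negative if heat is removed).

P₁ = nRT₁/V₁ = 1.88×8.314×590/19.1 = 483 kPa.
Isochoric: V stays 19.1 L; P/T = const ⇒ T₂ = 222 K, P₂ = 182 kPa.
W = 0 (no volume change).
ΔU = nCvΔT = 1.88×12.5×(222−590) = -8620 J.
Q = ΔU = -8620 J.

-8620 J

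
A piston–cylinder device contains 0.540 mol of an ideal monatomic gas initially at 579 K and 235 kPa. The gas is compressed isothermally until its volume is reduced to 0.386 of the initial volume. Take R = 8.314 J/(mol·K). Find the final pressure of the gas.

609 kPa

V₁ = nRT₁/P₁ = 0.540×8.314×579/235 = 11.1 L.
Isothermal: T stays 579 K; PV = const ⇒ V₂ = 4.27 L, P₂ = 609 kPa.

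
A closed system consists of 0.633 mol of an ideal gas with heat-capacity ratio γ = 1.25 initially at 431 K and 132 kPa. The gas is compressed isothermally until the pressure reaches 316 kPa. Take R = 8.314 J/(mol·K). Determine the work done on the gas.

1980 J

V₁ = nRT₁/P₁ = 0.633×8.314×431/132 = 17.2 L.
Isothermal: T stays 431 K; PV = const ⇒ V₂ = 7.18 L, P₂ = 316 kPa.
W = nRT ln(V₂/V₁) = 0.633×8.314×431×ln(0.418) = -1980 J.
Work done on the gas = −W_by = 1980 J.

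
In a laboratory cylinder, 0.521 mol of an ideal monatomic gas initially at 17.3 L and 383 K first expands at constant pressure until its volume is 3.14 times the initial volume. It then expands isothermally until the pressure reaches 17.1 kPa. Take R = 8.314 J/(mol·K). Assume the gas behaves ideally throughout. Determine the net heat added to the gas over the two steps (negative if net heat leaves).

P₁ = nRT₁/V₁ = 0.521×8.314×383/17.3 = 95.9 kPa.
Step 1 — Isobaric: P stays 95.9 kPa; V/T = const ⇒ T₂ = 1200 K, V₂ = 54.3 L.
W = PΔV = 95.9×(54.3−17.3) kPa·L = 3550 J.
ΔU = nCvΔT = 0.521×12.5×(1200−383) = 5330 J.
Q = ΔU + W = nCpΔT = 8880 J.
State after step 1: P = 95.9 kPa, V = 54.3 L, T = 1200 K.
Step 2 — Isothermal: T stays 1200 K; PV = const ⇒ V₂ = 305 L, P₂ = 17.1 kPa.
ΔU = 0 (ideal gas, T constant).
W = nRT ln(V₂/V₁) = 0.521×8.314×1200×ln(5.61) = 8980 J.
Q = ΔU + W = 8980 J.
Net over both steps: W = 12500 J, Q = 17900 J, ΔU = 5330 J.

17900 J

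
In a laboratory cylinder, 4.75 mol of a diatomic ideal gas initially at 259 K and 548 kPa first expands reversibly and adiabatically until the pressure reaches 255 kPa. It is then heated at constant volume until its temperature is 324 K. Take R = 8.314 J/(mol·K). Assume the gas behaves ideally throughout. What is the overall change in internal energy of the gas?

6420 J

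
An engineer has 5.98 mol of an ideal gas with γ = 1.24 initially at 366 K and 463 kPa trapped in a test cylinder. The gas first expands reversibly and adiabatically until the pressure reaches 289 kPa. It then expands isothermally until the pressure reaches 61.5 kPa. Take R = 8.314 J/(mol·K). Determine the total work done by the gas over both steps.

V₁ = nRT₁/P₁ = 5.98×8.314×366/463 = 39.3 L.
Step 1 — Adiabatic: T₂/T₁ = (P₂/P₁)^((γ−1)/γ) ⇒ T₂ = 366×(0.624)^0.194 = 334 K; V₂ = 57.5 L.
ΔU = nCvΔT = 5.98×34.6×(334−366) = -6610 J.
Q = 0 for an adiabatic process, so W = −ΔU = 6610 J.
State after step 1: P = 289 kPa, V = 57.5 L, T = 334 K.
Step 2 — Isothermal: T stays 334 K; PV = const ⇒ V₂ = 270 L, P₂ = 61.5 kPa.
ΔU = 0 (ideal gas, T constant).
W = nRT ln(V₂/V₁) = 5.98×8.314×334×ln(4.70) = 25700 J.
Q = ΔU + W = 25700 J.
Net over both steps: W = 32300 J, Q = 25700 J, ΔU = -6610 J.

32300 J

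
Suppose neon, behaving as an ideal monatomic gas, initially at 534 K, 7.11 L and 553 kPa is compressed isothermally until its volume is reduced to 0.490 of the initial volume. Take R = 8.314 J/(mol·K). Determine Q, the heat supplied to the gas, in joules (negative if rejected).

n = P₁V₁/(RT₁) = 553×7.11/(8.314×534) = 0.886 mol.
Isothermal: T stays 534 K; PV = const ⇒ V₂ = 3.48 L, P₂ = 1130 kPa.
ΔU = 0 (ideal gas, T constant).
W = nRT ln(V₂/V₁) = 0.886×8.314×534×ln(0.490) = -2800 J.
Q = ΔU + W = -2800 J.

-2800 J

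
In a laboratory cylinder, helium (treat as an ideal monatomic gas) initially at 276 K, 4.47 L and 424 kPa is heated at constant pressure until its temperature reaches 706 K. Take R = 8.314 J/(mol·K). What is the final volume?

11.4 L

Isobaric: P stays 424 kPa; V/T = const ⇒ T₂ = 706 K, V₂ = 11.4 L.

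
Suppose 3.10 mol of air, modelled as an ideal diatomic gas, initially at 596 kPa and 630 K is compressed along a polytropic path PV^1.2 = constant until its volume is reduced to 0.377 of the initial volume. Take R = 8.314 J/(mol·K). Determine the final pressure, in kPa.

V₁ = nRT₁/P₁ = 3.10×8.314×630/596 = 27.2 L.
Polytropic n=1.2: T₂ = T₁(V₁/V₂)^(n−1) = 630×(2.65)^0.20 = 766 K; P₂ = P₁(V₁/V₂)^n = 1920 kPa.

1920 kPa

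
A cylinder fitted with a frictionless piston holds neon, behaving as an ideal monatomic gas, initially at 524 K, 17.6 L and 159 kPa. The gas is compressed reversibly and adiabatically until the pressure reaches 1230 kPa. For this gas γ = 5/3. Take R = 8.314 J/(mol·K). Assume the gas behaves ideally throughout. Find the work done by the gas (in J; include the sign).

n = P₁V₁/(RT₁) = 159×17.6/(8.314×524) = 0.642 mol.
Adiabatic: T₂/T₁ = (P₂/P₁)^((γ−1)/γ) ⇒ T₂ = 524×(7.74)^0.400 = 1190 K; V₂ = 5.16 L.
ΔU = nCvΔT = 0.642×12.5×(1190−524) = 5320 J.
Q = 0 for an adiabatic process, so W = −ΔU = -5320 J.

-5320 J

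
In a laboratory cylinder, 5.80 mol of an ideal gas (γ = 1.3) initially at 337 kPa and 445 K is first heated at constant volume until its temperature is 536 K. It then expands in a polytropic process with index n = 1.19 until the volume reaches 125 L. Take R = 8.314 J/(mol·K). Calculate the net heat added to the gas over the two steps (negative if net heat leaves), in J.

20600 J

V₁ = nRT₁/P₁ = 5.80×8.314×445/337 = 63.7 L.
Step 1 — Isochoric: V stays 63.7 L; P/T = const ⇒ T₂ = 536 K, P₂ = 406 kPa.
W = 0 (no volume change).
ΔU = nCvΔT = 5.80×27.7×(536−445) = 14600 J.
Q = ΔU = 14600 J.
State after step 1: P = 406 kPa, V = 63.7 L, T = 536 K.
Step 2 — Polytropic n=1.19: T₂ = T₁(V₁/V₂)^(n−1) = 536×(0.509)^0.19 = 472 K; P₂ = P₁(V₁/V₂)^n = 182 kPa.
W = (P₁V₁−P₂V₂)/(n−1) = (406×63.7−182×125)/0.19 = 16400 J.
ΔU = nCvΔT = 5.80×27.7×(472−536) = -10400 J.
Q = ΔU + W = 6000 J.
Net over both steps: W = 16400 J, Q = 20600 J, ΔU = 4260 J.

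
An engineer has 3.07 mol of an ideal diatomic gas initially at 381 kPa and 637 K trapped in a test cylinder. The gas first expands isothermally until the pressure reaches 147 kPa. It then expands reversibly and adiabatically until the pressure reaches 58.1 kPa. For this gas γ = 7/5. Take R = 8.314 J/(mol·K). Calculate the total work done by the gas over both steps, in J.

V₁ = nRT₁/P₁ = 3.07×8.314×637/381 = 42.7 L.
Step 1 — Isothermal: T stays 637 K; PV = const ⇒ V₂ = 111 L, P₂ = 147 kPa.
ΔU = 0 (ideal gas, T constant).
W = nRT ln(V₂/V₁) = 3.07×8.314×637×ln(2.59) = 15500 J.
Q = ΔU + W = 15500 J.
State after step 1: P = 147 kPa, V = 111 L, T = 637 K.
Step 2 — Adiabatic: T₂/T₁ = (P₂/P₁)^((γ−1)/γ) ⇒ T₂ = 637×(0.395)^0.286 = 489 K; V₂ = 215 L.
ΔU = nCvΔT = 3.07×20.8×(489−637) = -9470 J.
Q = 0 for an adiabatic process, so W = −ΔU = 9470 J.
Net over both steps: W = 25000 J, Q = 15500 J, ΔU = -9470 J.

25000 J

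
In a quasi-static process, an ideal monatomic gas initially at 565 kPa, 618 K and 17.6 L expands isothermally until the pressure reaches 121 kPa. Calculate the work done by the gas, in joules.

15300 J

n = P₁V₁/(RT₁) = 565×17.6/(8.314×618) = 1.94 mol.
Isothermal: T stays 618 K; PV = const ⇒ V₂ = 82.2 L, P₂ = 121 kPa.
W = nRT ln(V₂/V₁) = 1.94×8.314×618×ln(4.67) = 15300 J.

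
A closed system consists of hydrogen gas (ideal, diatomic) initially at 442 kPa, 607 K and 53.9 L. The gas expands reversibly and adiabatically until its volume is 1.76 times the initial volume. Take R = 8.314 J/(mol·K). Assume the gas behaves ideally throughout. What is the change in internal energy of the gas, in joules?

n = P₁V₁/(RT₁) = 442×53.9/(8.314×607) = 4.72 mol.
Adiabatic: TV^(γ−1) = const ⇒ T₂ = 607×(0.568)^0.400 = 484 K; PV^γ = const ⇒ P₂ = 200 kPa.
For an ideal gas ΔU = nCvΔT with Cv = (5/2)R = 20.8 J/(mol·K).
ΔU = 4.72×20.8×(484−607) = -12100 J.

-12100 J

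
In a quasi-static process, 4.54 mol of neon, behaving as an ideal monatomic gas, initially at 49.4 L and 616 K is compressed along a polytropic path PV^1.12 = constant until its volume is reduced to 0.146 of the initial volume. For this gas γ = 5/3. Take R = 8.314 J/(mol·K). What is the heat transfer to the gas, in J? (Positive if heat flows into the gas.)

-41300 J

P₁ = nRT₁/V₁ = 4.54×8.314×616/49.4 = 471 kPa.
Polytropic n=1.12: T₂ = T₁(V₁/V₂)^(n−1) = 616×(6.85)^0.12 = 776 K; P₂ = P₁(V₁/V₂)^n = 4060 kPa.
W = (P₁V₁−P₂V₂)/(n−1) = (471×49.4−4060×7.21)/0.12 = -50300 J.
ΔU = nCvΔT = 4.54×12.5×(776−616) = 9060 J.
Q = ΔU + W = -41300 J.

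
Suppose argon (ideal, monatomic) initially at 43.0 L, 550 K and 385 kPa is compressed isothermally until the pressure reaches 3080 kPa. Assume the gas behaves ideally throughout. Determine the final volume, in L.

5.38 L

Isothermal: T stays 550 K; PV = const ⇒ V₂ = 5.38 L, P₂ = 3080 kPa.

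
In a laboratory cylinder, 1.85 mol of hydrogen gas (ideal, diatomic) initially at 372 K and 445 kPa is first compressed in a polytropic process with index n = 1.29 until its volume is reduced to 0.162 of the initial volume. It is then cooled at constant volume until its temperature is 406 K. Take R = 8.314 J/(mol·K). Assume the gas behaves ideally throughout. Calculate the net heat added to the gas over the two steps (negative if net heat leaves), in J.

-12400 J

V₁ = nRT₁/P₁ = 1.85×8.314×372/445 = 12.9 L.
Step 1 — Polytropic n=1.29: T₂ = T₁(V₁/V₂)^(n−1) = 372×(6.17)^0.29 = 631 K; P₂ = P₁(V₁/V₂)^n = 4660 kPa.
W = (P₁V₁−P₂V₂)/(n−1) = (445×12.9−4660×2.08)/0.29 = -13700 J.
ΔU = nCvΔT = 1.85×20.8×(631−372) = 9950 J.
Q = ΔU + W = -3770 J.
State after step 1: P = 4660 kPa, V = 2.08 L, T = 631 K.
Step 2 — Isochoric: V stays 2.08 L; P/T = const ⇒ T₂ = 406 K, P₂ = 3000 kPa.
W = 0 (no volume change).
ΔU = nCvΔT = 1.85×20.8×(406−631) = -8640 J.
Q = ΔU = -8640 J.
Net over both steps: W = -13700 J, Q = -12400 J, ΔU = 1310 J.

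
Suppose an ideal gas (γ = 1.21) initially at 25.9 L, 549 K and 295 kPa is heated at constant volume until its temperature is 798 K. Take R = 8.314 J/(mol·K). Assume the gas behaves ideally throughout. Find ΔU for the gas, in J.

n = P₁V₁/(RT₁) = 295×25.9/(8.314×549) = 1.67 mol.
Isochoric: V stays 25.9 L; P/T = const ⇒ T₂ = 798 K, P₂ = 429 kPa.
For an ideal gas ΔU = nCvΔT with Cv = R/(γ−1) = 39.6 J/(mol·K).
ΔU = 1.67×39.6×(798−549) = 16500 J.

16500 J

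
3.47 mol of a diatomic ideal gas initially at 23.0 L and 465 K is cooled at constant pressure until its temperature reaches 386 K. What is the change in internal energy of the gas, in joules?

P₁ = nRT₁/V₁ = 3.47×8.314×465/23.0 = 583 kPa.
Isobaric: P stays 583 kPa; V/T = const ⇒ T₂ = 386 K, V₂ = 19.1 L.
For an ideal gas ΔU = nCvΔT with Cv = (5/2)R = 20.8 J/(mol·K).
ΔU = 3.47×20.8×(386−465) = -5700 J.

-5700 J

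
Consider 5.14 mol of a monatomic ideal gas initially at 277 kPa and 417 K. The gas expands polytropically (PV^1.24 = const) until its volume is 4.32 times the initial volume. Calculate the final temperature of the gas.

V₁ = nRT₁/P₁ = 5.14×8.314×417/277 = 64.3 L.
Polytropic n=1.24: T₂ = T₁(V₁/V₂)^(n−1) = 417×(0.231)^0.24 = 294 K; P₂ = P₁(V₁/V₂)^n = 45.1 kPa.

294 K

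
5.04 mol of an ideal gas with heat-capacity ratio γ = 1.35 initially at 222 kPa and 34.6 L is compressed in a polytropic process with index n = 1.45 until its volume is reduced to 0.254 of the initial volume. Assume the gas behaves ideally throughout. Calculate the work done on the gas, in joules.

14600 J

T₁ = P₁V₁/(nR) = 222×34.6/(5.04×8.314) = 183 K.
Polytropic n=1.45: T₂ = T₁(V₁/V₂)^(n−1) = 183×(3.94)^0.45 = 340 K; P₂ = P₁(V₁/V₂)^n = 1620 kPa.
W = (P₁V₁−P₂V₂)/(n−1) = (222×34.6−1620×8.79)/0.45 = -14600 J.
Work done on the gas = −W_by = 14600 J.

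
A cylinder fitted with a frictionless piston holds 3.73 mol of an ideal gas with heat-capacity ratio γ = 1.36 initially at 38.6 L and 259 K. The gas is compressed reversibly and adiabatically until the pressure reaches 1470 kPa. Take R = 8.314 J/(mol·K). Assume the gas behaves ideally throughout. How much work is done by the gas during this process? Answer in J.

-15100 J

P₁ = nRT₁/V₁ = 3.73×8.314×259/38.6 = 208 kPa.
Adiabatic: T₂/T₁ = (P₂/P₁)^((γ−1)/γ) ⇒ T₂ = 259×(7.06)^0.265 = 435 K; V₂ = 9.17 L.
ΔU = nCvΔT = 3.73×23.1×(435−259) = 15100 J.
Q = 0 for an adiabatic process, so W = −ΔU = -15100 J.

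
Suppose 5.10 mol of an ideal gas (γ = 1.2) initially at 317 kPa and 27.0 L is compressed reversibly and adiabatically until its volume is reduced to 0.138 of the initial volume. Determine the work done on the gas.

20800 J

T₁ = P₁V₁/(nR) = 317×27.0/(5.10×8.314) = 202 K.
Adiabatic: TV^(γ−1) = const ⇒ T₂ = 202×(7.25)^0.200 = 300 K; PV^γ = const ⇒ P₂ = 3410 kPa.
ΔU = nCvΔT = 5.10×41.6×(300−202) = 20800 J.
Q = 0 for an adiabatic process, so W = −ΔU = -20800 J.
Work done on the gas = −W_by = 20800 J.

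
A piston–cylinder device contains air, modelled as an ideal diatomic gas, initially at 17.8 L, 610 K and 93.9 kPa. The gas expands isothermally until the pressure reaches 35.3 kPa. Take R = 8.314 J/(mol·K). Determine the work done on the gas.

n = P₁V₁/(RT₁) = 93.9×17.8/(8.314×610) = 0.330 mol.
Isothermal: T stays 610 K; PV = const ⇒ V₂ = 47.3 L, P₂ = 35.3 kPa.
W = nRT ln(V₂/V₁) = 0.330×8.314×610×ln(2.66) = 1640 J.
Work done on the gas = −W_by = -1640 J.

-1640 J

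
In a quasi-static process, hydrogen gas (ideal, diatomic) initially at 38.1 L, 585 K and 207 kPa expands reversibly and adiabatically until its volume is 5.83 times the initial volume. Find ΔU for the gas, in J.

n = P₁V₁/(RT₁) = 207×38.1/(8.314×585) = 1.62 mol.
Adiabatic: TV^(γ−1) = const ⇒ T₂ = 585×(0.172)^0.400 = 289 K; PV^γ = const ⇒ P₂ = 17.5 kPa.
For an ideal gas ΔU = nCvΔT with Cv = (5/2)R = 20.8 J/(mol·K).
ΔU = 1.62×20.8×(289−585) = -9980 J.

-9980 J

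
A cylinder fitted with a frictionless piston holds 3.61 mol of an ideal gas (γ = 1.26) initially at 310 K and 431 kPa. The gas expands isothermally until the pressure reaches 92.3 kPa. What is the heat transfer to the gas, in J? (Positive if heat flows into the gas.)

14300 J

V₁ = nRT₁/P₁ = 3.61×8.314×310/431 = 21.6 L.
Isothermal: T stays 310 K; PV = const ⇒ V₂ = 101 L, P₂ = 92.3 kPa.
ΔU = 0 (ideal gas, T constant).
W = nRT ln(V₂/V₁) = 3.61×8.314×310×ln(4.67) = 14300 J.
Q = ΔU + W = 14300 J.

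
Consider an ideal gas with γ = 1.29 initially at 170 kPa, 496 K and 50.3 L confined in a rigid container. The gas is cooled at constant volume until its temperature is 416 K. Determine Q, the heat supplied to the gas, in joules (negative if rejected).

-4760 J

n = P₁V₁/(RT₁) = 170×50.3/(8.314×496) = 2.07 mol.
Isochoric: V stays 50.3 L; P/T = const ⇒ T₂ = 416 K, P₂ = 143 kPa.
W = 0 (no volume change).
ΔU = nCvΔT = 2.07×28.7×(416−496) = -4760 J.
Q = ΔU = -4760 J.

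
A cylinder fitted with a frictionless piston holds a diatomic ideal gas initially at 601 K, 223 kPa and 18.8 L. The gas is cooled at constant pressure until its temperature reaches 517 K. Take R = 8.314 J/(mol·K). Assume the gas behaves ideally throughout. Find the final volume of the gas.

16.2 L

Isobaric: P stays 223 kPa; V/T = const ⇒ T₂ = 517 K, V₂ = 16.2 L.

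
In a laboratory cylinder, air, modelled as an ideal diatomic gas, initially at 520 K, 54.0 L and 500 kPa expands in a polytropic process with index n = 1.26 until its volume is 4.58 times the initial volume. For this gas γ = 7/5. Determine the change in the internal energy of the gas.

-22100 J

n = P₁V₁/(RT₁) = 500×54.0/(8.314×520) = 6.25 mol.
Polytropic n=1.26: T₂ = T₁(V₁/V₂)^(n−1) = 520×(0.218)^0.26 = 350 K; P₂ = P₁(V₁/V₂)^n = 73.5 kPa.
For an ideal gas ΔU = nCvΔT with Cv = (5/2)R = 20.8 J/(mol·K).
ΔU = 6.25×20.8×(350−520) = -22100 J.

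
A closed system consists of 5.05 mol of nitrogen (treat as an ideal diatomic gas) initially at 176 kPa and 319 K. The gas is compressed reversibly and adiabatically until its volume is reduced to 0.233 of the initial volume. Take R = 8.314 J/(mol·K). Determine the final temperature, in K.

571 K

V₁ = nRT₁/P₁ = 5.05×8.314×319/176 = 76.1 L.
Adiabatic: TV^(γ−1) = const ⇒ T₂ = 319×(4.29)^0.400 = 571 K; PV^γ = const ⇒ P₂ = 1350 kPa.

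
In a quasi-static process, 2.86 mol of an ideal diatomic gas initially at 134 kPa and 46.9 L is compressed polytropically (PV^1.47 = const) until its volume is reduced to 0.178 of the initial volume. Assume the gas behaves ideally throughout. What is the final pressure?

T₁ = P₁V₁/(nR) = 134×46.9/(2.86×8.314) = 264 K.
Polytropic n=1.47: T₂ = T₁(V₁/V₂)^(n−1) = 264×(5.62)^0.47 = 595 K; P₂ = P₁(V₁/V₂)^n = 1690 kPa.

1690 kPa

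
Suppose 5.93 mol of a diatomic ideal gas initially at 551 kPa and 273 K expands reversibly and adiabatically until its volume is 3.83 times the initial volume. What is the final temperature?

160 K

V₁ = nRT₁/P₁ = 5.93×8.314×273/551 = 24.4 L.
Adiabatic: TV^(γ−1) = const ⇒ T₂ = 273×(0.261)^0.400 = 160 K; PV^γ = const ⇒ P₂ = 84.1 kPa.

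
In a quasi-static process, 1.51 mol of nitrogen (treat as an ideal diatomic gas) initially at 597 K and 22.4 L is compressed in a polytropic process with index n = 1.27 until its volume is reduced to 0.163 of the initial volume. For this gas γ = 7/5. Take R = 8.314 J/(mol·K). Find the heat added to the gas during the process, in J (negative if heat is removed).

-5700 J

P₁ = nRT₁/V₁ = 1.51×8.314×597/22.4 = 335 kPa.
Polytropic n=1.27: T₂ = T₁(V₁/V₂)^(n−1) = 597×(6.13)^0.27 = 974 K; P₂ = P₁(V₁/V₂)^n = 3350 kPa.
W = (P₁V₁−P₂V₂)/(n−1) = (335×22.4−3350×3.65)/0.27 = -17500 J.
ΔU = nCvΔT = 1.51×20.8×(974−597) = 11800 J.
Q = ΔU + W = -5700 J.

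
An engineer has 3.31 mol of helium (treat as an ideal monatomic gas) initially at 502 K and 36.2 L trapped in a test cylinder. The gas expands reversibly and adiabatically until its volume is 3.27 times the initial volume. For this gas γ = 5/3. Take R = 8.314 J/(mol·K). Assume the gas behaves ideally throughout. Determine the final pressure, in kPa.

P₁ = nRT₁/V₁ = 3.31×8.314×502/36.2 = 382 kPa.
Adiabatic: TV^(γ−1) = const ⇒ T₂ = 502×(0.306)^0.667 = 228 K; PV^γ = const ⇒ P₂ = 53.0 kPa.

53.0 kPa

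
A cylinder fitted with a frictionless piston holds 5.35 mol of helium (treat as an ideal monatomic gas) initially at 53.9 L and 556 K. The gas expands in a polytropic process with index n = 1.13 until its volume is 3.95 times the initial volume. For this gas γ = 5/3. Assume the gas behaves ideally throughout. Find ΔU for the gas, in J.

-6070 J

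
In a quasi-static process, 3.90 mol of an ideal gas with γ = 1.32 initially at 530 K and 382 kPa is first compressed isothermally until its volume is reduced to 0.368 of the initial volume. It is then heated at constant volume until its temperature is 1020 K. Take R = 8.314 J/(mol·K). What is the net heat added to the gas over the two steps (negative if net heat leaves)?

32500 J

V₁ = nRT₁/P₁ = 3.90×8.314×530/382 = 45.0 L.
Step 1 — Isothermal: T stays 530 K; PV = const ⇒ V₂ = 16.6 L, P₂ = 1040 kPa.
ΔU = 0 (ideal gas, T constant).
W = nRT ln(V₂/V₁) = 3.90×8.314×530×ln(0.368) = -17200 J.
Q = ΔU + W = -17200 J.
State after step 1: P = 1040 kPa, V = 16.6 L, T = 530 K.
Step 2 — Isochoric: V stays 16.6 L; P/T = const ⇒ T₂ = 1020 K, P₂ = 2000 kPa.
W = 0 (no volume change).
ΔU = nCvΔT = 3.90×26.0×(1020−530) = 49700 J.
Q = ΔU = 49700 J.
Net over both steps: W = -17200 J, Q = 32500 J, ΔU = 49700 J.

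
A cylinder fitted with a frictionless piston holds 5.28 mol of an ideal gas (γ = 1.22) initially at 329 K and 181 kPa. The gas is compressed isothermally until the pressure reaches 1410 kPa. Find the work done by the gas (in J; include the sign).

-29600 J

V₁ = nRT₁/P₁ = 5.28×8.314×329/181 = 79.8 L.
Isothermal: T stays 329 K; PV = const ⇒ V₂ = 10.2 L, P₂ = 1410 kPa.
W = nRT ln(V₂/V₁) = 5.28×8.314×329×ln(0.128) = -29600 J.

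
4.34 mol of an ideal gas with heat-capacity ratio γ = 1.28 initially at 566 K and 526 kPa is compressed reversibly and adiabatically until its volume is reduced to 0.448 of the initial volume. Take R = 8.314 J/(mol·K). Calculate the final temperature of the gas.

V₁ = nRT₁/P₁ = 4.34×8.314×566/526 = 38.8 L.
Adiabatic: TV^(γ−1) = const ⇒ T₂ = 566×(2.23)^0.280 = 709 K; PV^γ = const ⇒ P₂ = 1470 kPa.

709 K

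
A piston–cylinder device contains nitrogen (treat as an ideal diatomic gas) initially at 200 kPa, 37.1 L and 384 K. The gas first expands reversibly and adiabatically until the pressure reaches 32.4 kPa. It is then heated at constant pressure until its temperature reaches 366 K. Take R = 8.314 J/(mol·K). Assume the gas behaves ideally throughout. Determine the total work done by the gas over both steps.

10200 J

n = P₁V₁/(RT₁) = 200×37.1/(8.314×384) = 2.32 mol.
Step 1 — Adiabatic: T₂/T₁ = (P₂/P₁)^((γ−1)/γ) ⇒ T₂ = 384×(0.162)^0.286 = 228 K; V₂ = 136 L.
ΔU = nCvΔT = 2.32×20.8×(228−384) = -7520 J.
Q = 0 for an adiabatic process, so W = −ΔU = 7520 J.
State after step 1: P = 32.4 kPa, V = 136 L, T = 228 K.
Step 2 — Isobaric: P stays 32.4 kPa; V/T = const ⇒ T₂ = 366 K, V₂ = 218 L.
W = PΔV = 32.4×(218−136) kPa·L = 2660 J.
ΔU = nCvΔT = 2.32×20.8×(366−228) = 6650 J.
Q = ΔU + W = nCpΔT = 9310 J.
Net over both steps: W = 10200 J, Q = 9310 J, ΔU = -870 J.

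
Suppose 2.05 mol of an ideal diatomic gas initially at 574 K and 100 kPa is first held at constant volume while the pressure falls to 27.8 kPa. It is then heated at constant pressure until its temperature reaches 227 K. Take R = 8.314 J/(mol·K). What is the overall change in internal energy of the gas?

V₁ = nRT₁/P₁ = 2.05×8.314×574/100 = 97.8 L.
Step 1 — Isochoric: V stays 97.8 L; P/T = const ⇒ T₂ = 160 K, P₂ = 27.8 kPa.
W = 0 (no volume change).
ΔU = nCvΔT = 2.05×20.8×(160−574) = -17700 J.
Q = ΔU = -17700 J.
State after step 1: P = 27.8 kPa, V = 97.8 L, T = 160 K.
Step 2 — Isobaric: P stays 27.8 kPa; V/T = const ⇒ T₂ = 227 K, V₂ = 139 L.
W = PΔV = 27.8×(139−97.8) kPa·L = 1150 J.
ΔU = nCvΔT = 2.05×20.8×(227−160) = 2870 J.
Q = ΔU + W = nCpΔT = 4020 J.
Net over both steps: W = 1150 J, Q = -13600 J, ΔU = -14800 J.

-14800 J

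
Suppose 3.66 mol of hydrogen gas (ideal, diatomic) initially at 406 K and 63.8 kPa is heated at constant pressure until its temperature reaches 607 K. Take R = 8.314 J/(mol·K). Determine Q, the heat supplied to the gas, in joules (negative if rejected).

21400 J

V₁ = nRT₁/P₁ = 3.66×8.314×406/63.8 = 194 L.
Isobaric: P stays 63.8 kPa; V/T = const ⇒ T₂ = 607 K, V₂ = 290 L.
W = PΔV = 63.8×(290−194) kPa·L = 6120 J.
ΔU = nCvΔT = 3.66×20.8×(607−406) = 15300 J.
Q = ΔU + W = nCpΔT = 21400 J.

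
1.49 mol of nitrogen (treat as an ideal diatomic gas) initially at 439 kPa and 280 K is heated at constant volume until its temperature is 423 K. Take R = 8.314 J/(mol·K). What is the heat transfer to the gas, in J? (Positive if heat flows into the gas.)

V₁ = nRT₁/P₁ = 1.49×8.314×280/439 = 7.90 L.
Isochoric: V stays 7.90 L; P/T = const ⇒ T₂ = 423 K, P₂ = 663 kPa.
W = 0 (no volume change).
ΔU = nCvΔT = 1.49×20.8×(423−280) = 4430 J.
Q = ΔU = 4430 J.

4430 J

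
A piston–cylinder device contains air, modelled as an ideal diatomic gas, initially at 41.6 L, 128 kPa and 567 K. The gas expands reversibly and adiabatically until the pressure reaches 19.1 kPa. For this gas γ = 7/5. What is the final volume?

162 L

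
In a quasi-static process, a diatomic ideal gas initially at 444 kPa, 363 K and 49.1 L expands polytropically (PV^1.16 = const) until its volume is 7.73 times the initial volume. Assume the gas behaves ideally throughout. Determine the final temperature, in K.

262 K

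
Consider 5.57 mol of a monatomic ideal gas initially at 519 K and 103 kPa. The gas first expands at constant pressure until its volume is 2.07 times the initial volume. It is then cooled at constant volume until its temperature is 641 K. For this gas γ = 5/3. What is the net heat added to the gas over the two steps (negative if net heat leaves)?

34200 J

V₁ = nRT₁/P₁ = 5.57×8.314×519/103 = 233 L.
Step 1 — Isobaric: P stays 103 kPa; V/T = const ⇒ T₂ = 1070 K, V₂ = 483 L.
W = PΔV = 103×(483−233) kPa·L = 25700 J.
ΔU = nCvΔT = 5.57×12.5×(1070−519) = 38600 J.
Q = ΔU + W = nCpΔT = 64300 J.
State after step 1: P = 103 kPa, V = 483 L, T = 1070 K.
Step 2 — Isochoric: V stays 483 L; P/T = const ⇒ T₂ = 641 K, P₂ = 61.5 kPa.
W = 0 (no volume change).
ΔU = nCvΔT = 5.57×12.5×(641−1070) = -30100 J.
Q = ΔU = -30100 J.
Net over both steps: W = 25700 J, Q = 34200 J, ΔU = 8470 J.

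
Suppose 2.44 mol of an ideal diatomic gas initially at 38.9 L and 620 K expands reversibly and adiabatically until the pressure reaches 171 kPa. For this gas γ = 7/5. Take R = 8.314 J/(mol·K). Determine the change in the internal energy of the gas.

-5230 J

P₁ = nRT₁/V₁ = 2.44×8.314×620/38.9 = 323 kPa.
Adiabatic: T₂/T₁ = (P₂/P₁)^((γ−1)/γ) ⇒ T₂ = 620×(0.529)^0.286 = 517 K; V₂ = 61.3 L.
For an ideal gas ΔU = nCvΔT with Cv = (5/2)R = 20.8 J/(mol·K).
ΔU = 2.44×20.8×(517−620) = -5230 J.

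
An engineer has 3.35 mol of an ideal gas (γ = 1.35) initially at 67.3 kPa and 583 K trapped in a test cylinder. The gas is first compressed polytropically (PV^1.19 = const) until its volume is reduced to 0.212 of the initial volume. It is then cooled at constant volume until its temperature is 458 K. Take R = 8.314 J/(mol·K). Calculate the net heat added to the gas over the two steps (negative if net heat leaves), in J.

V₁ = nRT₁/P₁ = 3.35×8.314×583/67.3 = 241 L.
Step 1 — Polytropic n=1.19: T₂ = T₁(V₁/V₂)^(n−1) = 583×(4.72)^0.19 = 783 K; P₂ = P₁(V₁/V₂)^n = 426 kPa.
W = (P₁V₁−P₂V₂)/(n−1) = (67.3×241−426×51.1)/0.19 = -29300 J.
ΔU = nCvΔT = 3.35×23.8×(783−583) = 15900 J.
Q = ΔU + W = -13400 J.
State after step 1: P = 426 kPa, V = 51.1 L, T = 783 K.
Step 2 — Isochoric: V stays 51.1 L; P/T = const ⇒ T₂ = 458 K, P₂ = 249 kPa.
W = 0 (no volume change).
ΔU = nCvΔT = 3.35×23.8×(458−783) = -25800 J.
Q = ΔU = -25800 J.
Net over both steps: W = -29300 J, Q = -39200 J, ΔU = -9950 J.

-39200 J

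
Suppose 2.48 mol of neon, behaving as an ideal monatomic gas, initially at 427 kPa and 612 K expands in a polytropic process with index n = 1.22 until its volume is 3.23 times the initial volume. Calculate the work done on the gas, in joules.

-13000 J

V₁ = nRT₁/P₁ = 2.48×8.314×612/427 = 29.6 L.
Polytropic n=1.22: T₂ = T₁(V₁/V₂)^(n−1) = 612×(0.310)^0.22 = 473 K; P₂ = P₁(V₁/V₂)^n = 102 kPa.
W = (P₁V₁−P₂V₂)/(n−1) = (427×29.6−102×95.5)/0.22 = 13000 J.
Work done on the gas = −W_by = -13000 J.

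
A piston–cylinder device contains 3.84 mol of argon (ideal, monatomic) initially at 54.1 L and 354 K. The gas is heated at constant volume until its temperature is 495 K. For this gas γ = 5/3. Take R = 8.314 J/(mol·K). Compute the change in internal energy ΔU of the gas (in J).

6750 J

P₁ = nRT₁/V₁ = 3.84×8.314×354/54.1 = 209 kPa.
Isochoric: V stays 54.1 L; P/T = const ⇒ T₂ = 495 K, P₂ = 292 kPa.
For an ideal gas ΔU = nCvΔT with Cv = (3/2)R = 12.5 J/(mol·K).
ΔU = 3.84×12.5×(495−354) = 6750 J.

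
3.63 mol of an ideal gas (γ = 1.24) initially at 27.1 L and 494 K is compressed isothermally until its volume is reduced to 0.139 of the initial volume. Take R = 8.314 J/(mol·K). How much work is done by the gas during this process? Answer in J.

-29400 J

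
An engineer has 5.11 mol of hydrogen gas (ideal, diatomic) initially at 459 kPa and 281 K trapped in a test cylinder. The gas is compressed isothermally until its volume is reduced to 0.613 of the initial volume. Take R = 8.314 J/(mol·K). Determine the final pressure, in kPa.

V₁ = nRT₁/P₁ = 5.11×8.314×281/459 = 26.0 L.
Isothermal: T stays 281 K; PV = const ⇒ V₂ = 15.9 L, P₂ = 749 kPa.

749 kPa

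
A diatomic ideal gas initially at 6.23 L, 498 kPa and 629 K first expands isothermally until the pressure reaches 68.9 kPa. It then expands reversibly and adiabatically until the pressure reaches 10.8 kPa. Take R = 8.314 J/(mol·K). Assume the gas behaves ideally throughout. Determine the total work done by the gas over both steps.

9330 J

n = P₁V₁/(RT₁) = 498×6.23/(8.314×629) = 0.593 mol.
Step 1 — Isothermal: T stays 629 K; PV = const ⇒ V₂ = 45.0 L, P₂ = 68.9 kPa.
ΔU = 0 (ideal gas, T constant).
W = nRT ln(V₂/V₁) = 0.593×8.314×629×ln(7.23) = 6140 J.
Q = ΔU + W = 6140 J.
State after step 1: P = 68.9 kPa, V = 45.0 L, T = 629 K.
Step 2 — Adiabatic: T₂/T₁ = (P₂/P₁)^((γ−1)/γ) ⇒ T₂ = 629×(0.157)^0.286 = 370 K; V₂ = 169 L.
ΔU = nCvΔT = 0.593×20.8×(370−629) = -3190 J.
Q = 0 for an adiabatic process, so W = −ΔU = 3190 J.
Net over both steps: W = 9330 J, Q = 6140 J, ΔU = -3190 J.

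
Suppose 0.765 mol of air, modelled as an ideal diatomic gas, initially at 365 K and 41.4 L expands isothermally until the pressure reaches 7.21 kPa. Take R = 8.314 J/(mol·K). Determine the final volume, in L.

P₁ = nRT₁/V₁ = 0.765×8.314×365/41.4 = 56.1 kPa.
Isothermal: T stays 365 K; PV = const ⇒ V₂ = 322 L, P₂ = 7.21 kPa.

322 L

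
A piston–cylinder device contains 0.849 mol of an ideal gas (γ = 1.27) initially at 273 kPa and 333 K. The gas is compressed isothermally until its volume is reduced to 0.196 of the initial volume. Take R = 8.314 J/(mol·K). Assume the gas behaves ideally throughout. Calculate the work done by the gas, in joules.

-3830 J

V₁ = nRT₁/P₁ = 0.849×8.314×333/273 = 8.61 L.
Isothermal: T stays 333 K; PV = const ⇒ V₂ = 1.69 L, P₂ = 1390 kPa.
W = nRT ln(V₂/V₁) = 0.849×8.314×333×ln(0.196) = -3830 J.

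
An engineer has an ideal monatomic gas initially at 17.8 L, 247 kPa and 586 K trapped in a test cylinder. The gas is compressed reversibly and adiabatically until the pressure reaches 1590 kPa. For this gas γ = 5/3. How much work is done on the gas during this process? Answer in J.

7290 J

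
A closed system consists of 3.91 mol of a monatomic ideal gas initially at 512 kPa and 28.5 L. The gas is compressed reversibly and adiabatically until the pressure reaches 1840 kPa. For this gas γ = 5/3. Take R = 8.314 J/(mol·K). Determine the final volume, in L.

T₁ = P₁V₁/(nR) = 512×28.5/(3.91×8.314) = 449 K.
Adiabatic: T₂/T₁ = (P₂/P₁)^((γ−1)/γ) ⇒ T₂ = 449×(3.59)^0.400 = 749 K; V₂ = 13.2 L.

13.2 L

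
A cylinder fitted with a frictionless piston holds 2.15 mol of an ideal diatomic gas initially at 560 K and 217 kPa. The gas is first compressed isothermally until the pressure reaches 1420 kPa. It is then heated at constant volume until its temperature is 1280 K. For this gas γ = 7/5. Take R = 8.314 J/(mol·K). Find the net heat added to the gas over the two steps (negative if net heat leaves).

13400 J

V₁ = nRT₁/P₁ = 2.15×8.314×560/217 = 46.1 L.
Step 1 — Isothermal: T stays 560 K; PV = const ⇒ V₂ = 7.05 L, P₂ = 1420 kPa.
ΔU = 0 (ideal gas, T constant).
W = nRT ln(V₂/V₁) = 2.15×8.314×560×ln(0.153) = -18800 J.
Q = ΔU + W = -18800 J.
State after step 1: P = 1420 kPa, V = 7.05 L, T = 560 K.
Step 2 — Isochoric: V stays 7.05 L; P/T = const ⇒ T₂ = 1280 K, P₂ = 3250 kPa.
W = 0 (no volume change).
ΔU = nCvΔT = 2.15×20.8×(1280−560) = 32200 J.
Q = ΔU = 32200 J.
Net over both steps: W = -18800 J, Q = 13400 J, ΔU = 32200 J.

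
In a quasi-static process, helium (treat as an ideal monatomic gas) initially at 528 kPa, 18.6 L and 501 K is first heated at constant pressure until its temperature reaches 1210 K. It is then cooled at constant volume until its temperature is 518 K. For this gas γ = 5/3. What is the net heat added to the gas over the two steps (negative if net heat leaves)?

n = P₁V₁/(RT₁) = 528×18.6/(8.314×501) = 2.36 mol.
Step 1 — Isobaric: P stays 528 kPa; V/T = const ⇒ T₂ = 1210 K, V₂ = 44.9 L.
W = PΔV = 528×(44.9−18.6) kPa·L = 13900 J.
ΔU = nCvΔT = 2.36×12.5×(1210−501) = 20800 J.
Q = ΔU + W = nCpΔT = 34700 J.
State after step 1: P = 528 kPa, V = 44.9 L, T = 1210 K.
Step 2 — Isochoric: V stays 44.9 L; P/T = const ⇒ T₂ = 518 K, P₂ = 226 kPa.
W = 0 (no volume change).
ΔU = nCvΔT = 2.36×12.5×(518−1210) = -20300 J.
Q = ΔU = -20300 J.
Net over both steps: W = 13900 J, Q = 14400 J, ΔU = 500 J.

14400 J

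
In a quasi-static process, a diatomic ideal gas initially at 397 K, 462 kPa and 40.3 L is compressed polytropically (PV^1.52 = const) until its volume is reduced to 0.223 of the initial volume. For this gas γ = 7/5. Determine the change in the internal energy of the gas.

55000 J

n = P₁V₁/(RT₁) = 462×40.3/(8.314×397) = 5.64 mol.
Polytropic n=1.52: T₂ = T₁(V₁/V₂)^(n−1) = 397×(4.48)^0.52 = 866 K; P₂ = P₁(V₁/V₂)^n = 4520 kPa.
For an ideal gas ΔU = nCvΔT with Cv = (5/2)R = 20.8 J/(mol·K).
ΔU = 5.64×20.8×(866−397) = 55000 J.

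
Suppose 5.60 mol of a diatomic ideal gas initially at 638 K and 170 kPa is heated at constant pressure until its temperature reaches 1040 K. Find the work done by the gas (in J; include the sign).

18700 J

V₁ = nRT₁/P₁ = 5.60×8.314×638/170 = 175 L.
Isobaric: P stays 170 kPa; V/T = const ⇒ T₂ = 1040 K, V₂ = 285 L.
W = PΔV = 170×(285−175) kPa·L = 18700 J.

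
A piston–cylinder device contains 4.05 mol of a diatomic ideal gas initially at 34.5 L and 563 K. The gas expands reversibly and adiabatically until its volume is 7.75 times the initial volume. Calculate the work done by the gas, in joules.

26500 J

P₁ = nRT₁/V₁ = 4.05×8.314×563/34.5 = 549 kPa.
Adiabatic: TV^(γ−1) = const ⇒ T₂ = 563×(0.129)^0.400 = 248 K; PV^γ = const ⇒ P₂ = 31.3 kPa.
ΔU = nCvΔT = 4.05×20.8×(248−563) = -26500 J.
Q = 0 for an adiabatic process, so W = −ΔU = 26500 J.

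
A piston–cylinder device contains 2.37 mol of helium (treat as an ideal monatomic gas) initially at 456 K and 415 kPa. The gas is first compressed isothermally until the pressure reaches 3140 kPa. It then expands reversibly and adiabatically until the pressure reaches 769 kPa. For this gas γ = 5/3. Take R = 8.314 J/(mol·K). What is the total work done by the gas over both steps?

-12400 J

V₁ = nRT₁/P₁ = 2.37×8.314×456/415 = 21.7 L.
Step 1 — Isothermal: T stays 456 K; PV = const ⇒ V₂ = 2.86 L, P₂ = 3140 kPa.
ΔU = 0 (ideal gas, T constant).
W = nRT ln(V₂/V₁) = 2.37×8.314×456×ln(0.132) = -18200 J.
Q = ΔU + W = -18200 J.
State after step 1: P = 3140 kPa, V = 2.86 L, T = 456 K.
Step 2 — Adiabatic: T₂/T₁ = (P₂/P₁)^((γ−1)/γ) ⇒ T₂ = 456×(0.245)^0.400 = 260 K; V₂ = 6.66 L.
ΔU = nCvΔT = 2.37×12.5×(260−456) = -5800 J.
Q = 0 for an adiabatic process, so W = −ΔU = 5800 J.
Net over both steps: W = -12400 J, Q = -18200 J, ΔU = -5800 J.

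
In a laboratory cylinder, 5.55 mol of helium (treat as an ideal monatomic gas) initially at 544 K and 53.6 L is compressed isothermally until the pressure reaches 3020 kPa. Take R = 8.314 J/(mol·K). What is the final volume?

P₁ = nRT₁/V₁ = 5.55×8.314×544/53.6 = 468 kPa.
Isothermal: T stays 544 K; PV = const ⇒ V₂ = 8.31 L, P₂ = 3020 kPa.

8.31 L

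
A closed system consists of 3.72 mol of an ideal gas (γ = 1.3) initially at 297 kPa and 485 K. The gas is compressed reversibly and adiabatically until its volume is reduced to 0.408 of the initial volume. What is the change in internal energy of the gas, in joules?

V₁ = nRT₁/P₁ = 3.72×8.314×485/297 = 50.5 L.
Adiabatic: TV^(γ−1) = const ⇒ T₂ = 485×(2.45)^0.300 = 635 K; PV^γ = const ⇒ P₂ = 953 kPa.
For an ideal gas ΔU = nCvΔT with Cv = R/(γ−1) = 27.7 J/(mol·K).
ΔU = 3.72×27.7×(635−485) = 15400 J.

15400 J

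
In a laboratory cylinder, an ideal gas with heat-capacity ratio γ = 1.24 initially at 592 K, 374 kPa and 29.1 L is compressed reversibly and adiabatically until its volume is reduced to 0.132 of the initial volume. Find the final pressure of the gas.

Adiabatic: TV^(γ−1) = const ⇒ T₂ = 592×(7.58)^0.240 = 962 K; PV^γ = const ⇒ P₂ = 4610 kPa.

4610 kPa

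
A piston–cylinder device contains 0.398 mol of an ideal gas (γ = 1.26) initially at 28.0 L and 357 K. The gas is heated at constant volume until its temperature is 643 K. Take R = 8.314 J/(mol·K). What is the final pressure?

76.0 kPa

P₁ = nRT₁/V₁ = 0.398×8.314×357/28.0 = 42.2 kPa.
Isochoric: V stays 28.0 L; P/T = const ⇒ T₂ = 643 K, P₂ = 76.0 kPa.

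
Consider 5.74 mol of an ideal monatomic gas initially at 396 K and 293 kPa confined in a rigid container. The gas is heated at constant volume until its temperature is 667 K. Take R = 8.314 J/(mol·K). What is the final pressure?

V₁ = nRT₁/P₁ = 5.74×8.314×396/293 = 64.5 L.
Isochoric: V stays 64.5 L; P/T = const ⇒ T₂ = 667 K, P₂ = 494 kPa.

494 kPa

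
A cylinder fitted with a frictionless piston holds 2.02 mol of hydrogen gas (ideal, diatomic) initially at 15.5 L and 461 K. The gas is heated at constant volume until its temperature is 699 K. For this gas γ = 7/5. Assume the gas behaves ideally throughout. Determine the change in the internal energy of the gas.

P₁ = nRT₁/V₁ = 2.02×8.314×461/15.5 = 499 kPa.
Isochoric: V stays 15.5 L; P/T = const ⇒ T₂ = 699 K, P₂ = 757 kPa.
For an ideal gas ΔU = nCvΔT with Cv = (5/2)R = 20.8 J/(mol·K).
ΔU = 2.02×20.8×(699−461) = 9990 J.

9990 J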